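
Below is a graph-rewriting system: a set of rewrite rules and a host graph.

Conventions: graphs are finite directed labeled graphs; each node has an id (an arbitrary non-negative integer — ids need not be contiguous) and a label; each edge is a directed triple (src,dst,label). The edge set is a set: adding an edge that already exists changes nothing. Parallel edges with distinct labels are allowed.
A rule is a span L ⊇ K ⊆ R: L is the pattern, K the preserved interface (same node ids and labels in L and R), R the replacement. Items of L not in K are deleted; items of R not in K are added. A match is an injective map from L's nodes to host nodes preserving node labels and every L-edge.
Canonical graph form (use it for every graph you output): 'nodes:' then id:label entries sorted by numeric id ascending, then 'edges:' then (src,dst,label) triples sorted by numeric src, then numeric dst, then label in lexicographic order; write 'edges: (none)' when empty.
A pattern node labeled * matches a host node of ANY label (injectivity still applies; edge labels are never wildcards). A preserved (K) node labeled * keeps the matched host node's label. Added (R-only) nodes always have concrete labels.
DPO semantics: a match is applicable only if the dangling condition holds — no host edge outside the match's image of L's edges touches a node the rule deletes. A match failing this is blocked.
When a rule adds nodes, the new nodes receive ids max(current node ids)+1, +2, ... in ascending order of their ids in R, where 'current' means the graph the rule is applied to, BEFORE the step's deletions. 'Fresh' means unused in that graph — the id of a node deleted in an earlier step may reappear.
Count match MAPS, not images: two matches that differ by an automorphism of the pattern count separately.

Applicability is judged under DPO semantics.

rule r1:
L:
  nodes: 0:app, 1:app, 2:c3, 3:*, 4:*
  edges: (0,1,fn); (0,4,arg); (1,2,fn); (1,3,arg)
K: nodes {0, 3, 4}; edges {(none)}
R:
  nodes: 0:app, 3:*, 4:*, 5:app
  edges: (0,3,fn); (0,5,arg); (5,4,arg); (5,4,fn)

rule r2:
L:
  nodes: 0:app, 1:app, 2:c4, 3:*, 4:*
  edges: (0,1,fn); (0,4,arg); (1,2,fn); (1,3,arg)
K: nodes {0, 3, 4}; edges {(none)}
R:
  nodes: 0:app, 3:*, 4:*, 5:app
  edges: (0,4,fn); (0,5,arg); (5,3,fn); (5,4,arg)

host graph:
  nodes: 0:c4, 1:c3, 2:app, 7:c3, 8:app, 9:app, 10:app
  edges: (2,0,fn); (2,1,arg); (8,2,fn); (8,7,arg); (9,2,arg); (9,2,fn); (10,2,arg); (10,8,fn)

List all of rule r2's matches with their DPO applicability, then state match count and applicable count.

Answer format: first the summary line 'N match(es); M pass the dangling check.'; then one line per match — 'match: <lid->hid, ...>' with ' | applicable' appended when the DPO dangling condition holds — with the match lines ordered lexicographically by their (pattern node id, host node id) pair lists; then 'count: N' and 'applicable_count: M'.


1 match(es); 0 pass the dangling check.
match: 0->8, 1->2, 2->0, 3->1, 4->7
count: 1
applicable_count: 0


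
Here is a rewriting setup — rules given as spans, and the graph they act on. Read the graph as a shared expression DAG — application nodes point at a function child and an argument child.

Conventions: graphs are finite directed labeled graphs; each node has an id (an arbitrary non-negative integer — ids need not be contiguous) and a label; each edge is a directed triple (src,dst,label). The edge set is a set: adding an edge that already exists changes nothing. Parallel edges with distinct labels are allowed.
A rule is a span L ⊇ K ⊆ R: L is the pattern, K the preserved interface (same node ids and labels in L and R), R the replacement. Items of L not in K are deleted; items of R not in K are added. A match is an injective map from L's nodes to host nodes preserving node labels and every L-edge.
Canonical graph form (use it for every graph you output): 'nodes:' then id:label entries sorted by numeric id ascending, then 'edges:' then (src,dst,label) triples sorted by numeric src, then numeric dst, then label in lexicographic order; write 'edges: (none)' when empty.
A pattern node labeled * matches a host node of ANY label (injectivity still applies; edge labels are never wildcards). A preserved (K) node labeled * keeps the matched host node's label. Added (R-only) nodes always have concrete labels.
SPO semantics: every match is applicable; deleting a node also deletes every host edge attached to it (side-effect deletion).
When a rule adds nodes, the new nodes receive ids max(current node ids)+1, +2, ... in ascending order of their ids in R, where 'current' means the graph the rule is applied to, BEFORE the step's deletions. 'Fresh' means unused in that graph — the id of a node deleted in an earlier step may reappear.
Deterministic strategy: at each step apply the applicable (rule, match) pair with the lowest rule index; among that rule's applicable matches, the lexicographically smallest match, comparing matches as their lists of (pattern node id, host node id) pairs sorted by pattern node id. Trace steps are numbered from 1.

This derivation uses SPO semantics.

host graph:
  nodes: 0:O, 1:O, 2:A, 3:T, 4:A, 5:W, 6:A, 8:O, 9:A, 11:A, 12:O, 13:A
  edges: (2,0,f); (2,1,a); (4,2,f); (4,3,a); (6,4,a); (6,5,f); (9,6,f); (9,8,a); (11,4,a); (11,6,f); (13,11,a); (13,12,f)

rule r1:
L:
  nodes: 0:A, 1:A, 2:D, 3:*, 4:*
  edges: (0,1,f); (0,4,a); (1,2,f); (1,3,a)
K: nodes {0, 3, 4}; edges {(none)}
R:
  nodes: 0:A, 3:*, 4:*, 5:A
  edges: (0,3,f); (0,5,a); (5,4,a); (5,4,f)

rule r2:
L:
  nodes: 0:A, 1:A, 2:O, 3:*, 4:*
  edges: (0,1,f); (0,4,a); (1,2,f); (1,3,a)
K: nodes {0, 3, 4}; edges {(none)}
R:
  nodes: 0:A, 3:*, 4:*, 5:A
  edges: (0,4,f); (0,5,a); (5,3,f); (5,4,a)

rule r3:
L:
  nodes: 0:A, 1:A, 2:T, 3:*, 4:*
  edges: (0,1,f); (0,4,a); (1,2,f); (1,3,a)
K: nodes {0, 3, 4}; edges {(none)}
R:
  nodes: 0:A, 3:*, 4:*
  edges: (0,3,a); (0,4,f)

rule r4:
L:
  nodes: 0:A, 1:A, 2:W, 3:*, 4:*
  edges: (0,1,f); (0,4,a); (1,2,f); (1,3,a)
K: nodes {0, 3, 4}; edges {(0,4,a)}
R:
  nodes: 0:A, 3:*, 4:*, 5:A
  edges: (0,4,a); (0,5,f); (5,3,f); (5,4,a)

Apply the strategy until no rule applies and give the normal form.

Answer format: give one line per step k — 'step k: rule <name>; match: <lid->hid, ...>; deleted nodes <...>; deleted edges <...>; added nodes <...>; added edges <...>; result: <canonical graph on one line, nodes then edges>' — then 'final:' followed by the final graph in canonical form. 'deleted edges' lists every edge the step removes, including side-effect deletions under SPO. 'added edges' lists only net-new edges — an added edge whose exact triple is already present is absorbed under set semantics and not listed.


step 1: rule r2; match: 0->4, 1->2, 2->0, 3->1, 4->3; deleted nodes 0, 2; deleted edges (2,0,f); (2,1,a); (4,2,f); (4,3,a); added nodes 14; added edges (4,3,f); (4,14,a); (14,1,f); (14,3,a); result: nodes: 1:O, 3:T, 4:A, 5:W, 6:A, 8:O, 9:A, 11:A, 12:O, 13:A, 14:A edges: (4,3,f); (4,14,a); (6,4,a); (6,5,f); (9,6,f); (9,8,a); (11,4,a); (11,6,f); (13,11,a); (13,12,f); (14,1,f); (14,3,a)
step 2: rule r4; match: 0->9, 1->6, 2->5, 3->4, 4->8; deleted nodes 5, 6; deleted edges (6,4,a); (6,5,f); (9,6,f); (11,6,f); added nodes 15; added edges (9,15,f); (15,4,f); (15,8,a); result: nodes: 1:O, 3:T, 4:A, 8:O, 9:A, 11:A, 12:O, 13:A, 14:A, 15:A edges: (4,3,f); (4,14,a); (9,8,a); (9,15,f); (11,4,a); (13,11,a); (13,12,f); (14,1,f); (14,3,a); (15,4,f); (15,8,a)
step 3: rule r3; match: 0->15, 1->4, 2->3, 3->14, 4->8; deleted nodes 3, 4; deleted edges (4,3,f); (4,14,a); (11,4,a); (14,3,a); (15,4,f); (15,8,a); added nodes (none); added edges (15,8,f); (15,14,a); result: nodes: 1:O, 8:O, 9:A, 11:A, 12:O, 13:A, 14:A, 15:A edges: (9,8,a); (9,15,f); (13,11,a); (13,12,f); (14,1,f); (15,8,f); (15,14,a)
final:
nodes: 1:O, 8:O, 9:A, 11:A, 12:O, 13:A, 14:A, 15:A
edges: (9,8,a); (9,15,f); (13,11,a); (13,12,f); (14,1,f); (15,8,f); (15,14,a)


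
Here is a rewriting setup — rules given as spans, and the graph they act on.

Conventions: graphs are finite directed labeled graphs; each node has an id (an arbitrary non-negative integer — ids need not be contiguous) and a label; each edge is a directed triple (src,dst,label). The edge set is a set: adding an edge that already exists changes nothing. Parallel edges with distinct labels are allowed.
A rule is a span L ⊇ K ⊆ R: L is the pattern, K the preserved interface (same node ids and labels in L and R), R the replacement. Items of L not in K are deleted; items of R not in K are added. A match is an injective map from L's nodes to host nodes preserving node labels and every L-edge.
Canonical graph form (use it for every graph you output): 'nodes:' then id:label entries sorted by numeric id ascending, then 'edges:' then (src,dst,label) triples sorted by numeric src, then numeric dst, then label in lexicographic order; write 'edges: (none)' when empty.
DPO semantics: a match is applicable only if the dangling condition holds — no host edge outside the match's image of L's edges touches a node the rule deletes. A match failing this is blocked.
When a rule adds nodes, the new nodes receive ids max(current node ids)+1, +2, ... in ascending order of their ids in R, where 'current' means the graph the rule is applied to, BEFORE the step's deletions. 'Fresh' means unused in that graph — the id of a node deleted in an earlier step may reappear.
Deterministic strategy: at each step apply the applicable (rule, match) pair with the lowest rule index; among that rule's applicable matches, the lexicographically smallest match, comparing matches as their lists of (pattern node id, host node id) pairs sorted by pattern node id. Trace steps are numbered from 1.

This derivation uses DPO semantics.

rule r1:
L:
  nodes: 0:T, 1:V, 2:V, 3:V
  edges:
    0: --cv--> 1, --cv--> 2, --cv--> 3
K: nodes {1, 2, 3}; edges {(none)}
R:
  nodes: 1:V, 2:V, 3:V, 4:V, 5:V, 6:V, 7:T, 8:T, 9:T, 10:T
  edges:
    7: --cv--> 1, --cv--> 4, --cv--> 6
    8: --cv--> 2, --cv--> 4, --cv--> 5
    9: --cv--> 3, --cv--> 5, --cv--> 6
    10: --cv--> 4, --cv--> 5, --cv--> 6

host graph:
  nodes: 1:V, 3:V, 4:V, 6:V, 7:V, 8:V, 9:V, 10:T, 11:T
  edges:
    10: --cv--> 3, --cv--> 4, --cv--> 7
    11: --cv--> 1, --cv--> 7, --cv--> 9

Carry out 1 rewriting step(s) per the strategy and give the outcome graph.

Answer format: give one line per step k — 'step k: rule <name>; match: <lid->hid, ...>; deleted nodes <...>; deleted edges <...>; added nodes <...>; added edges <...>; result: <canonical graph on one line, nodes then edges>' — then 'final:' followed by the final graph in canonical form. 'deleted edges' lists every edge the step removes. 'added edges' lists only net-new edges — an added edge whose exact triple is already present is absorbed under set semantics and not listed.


step 1: rule r1; match: 0->10, 1->3, 2->4, 3->7; deleted nodes 10; deleted edges (10,3,cv); (10,4,cv); (10,7,cv); added nodes 12, 13, 14, 15, 16, 17, 18; added edges (15,3,cv); (15,12,cv); (15,14,cv); (16,4,cv); (16,12,cv); (16,13,cv); (17,7,cv); (17,13,cv); (17,14,cv); (18,12,cv); (18,13,cv); (18,14,cv); result: nodes: 1:V, 3:V, 4:V, 6:V, 7:V, 8:V, 9:V, 11:T, 12:V, 13:V, 14:V, 15:T, 16:T, 17:T, 18:T edges: (11,1,cv); (11,7,cv); (11,9,cv); (15,3,cv); (15,12,cv); (15,14,cv); (16,4,cv); (16,12,cv); (16,13,cv); (17,7,cv); (17,13,cv); (17,14,cv); (18,12,cv); (18,13,cv); (18,14,cv)
final:
nodes: 1:V, 3:V, 4:V, 6:V, 7:V, 8:V, 9:V, 11:T, 12:V, 13:V, 14:V, 15:T, 16:T, 17:T, 18:T
edges: (11,1,cv); (11,7,cv); (11,9,cv); (15,3,cv); (15,12,cv); (15,14,cv); (16,4,cv); (16,12,cv); (16,13,cv); (17,7,cv); (17,13,cv); (17,14,cv); (18,12,cv); (18,13,cv); (18,14,cv)


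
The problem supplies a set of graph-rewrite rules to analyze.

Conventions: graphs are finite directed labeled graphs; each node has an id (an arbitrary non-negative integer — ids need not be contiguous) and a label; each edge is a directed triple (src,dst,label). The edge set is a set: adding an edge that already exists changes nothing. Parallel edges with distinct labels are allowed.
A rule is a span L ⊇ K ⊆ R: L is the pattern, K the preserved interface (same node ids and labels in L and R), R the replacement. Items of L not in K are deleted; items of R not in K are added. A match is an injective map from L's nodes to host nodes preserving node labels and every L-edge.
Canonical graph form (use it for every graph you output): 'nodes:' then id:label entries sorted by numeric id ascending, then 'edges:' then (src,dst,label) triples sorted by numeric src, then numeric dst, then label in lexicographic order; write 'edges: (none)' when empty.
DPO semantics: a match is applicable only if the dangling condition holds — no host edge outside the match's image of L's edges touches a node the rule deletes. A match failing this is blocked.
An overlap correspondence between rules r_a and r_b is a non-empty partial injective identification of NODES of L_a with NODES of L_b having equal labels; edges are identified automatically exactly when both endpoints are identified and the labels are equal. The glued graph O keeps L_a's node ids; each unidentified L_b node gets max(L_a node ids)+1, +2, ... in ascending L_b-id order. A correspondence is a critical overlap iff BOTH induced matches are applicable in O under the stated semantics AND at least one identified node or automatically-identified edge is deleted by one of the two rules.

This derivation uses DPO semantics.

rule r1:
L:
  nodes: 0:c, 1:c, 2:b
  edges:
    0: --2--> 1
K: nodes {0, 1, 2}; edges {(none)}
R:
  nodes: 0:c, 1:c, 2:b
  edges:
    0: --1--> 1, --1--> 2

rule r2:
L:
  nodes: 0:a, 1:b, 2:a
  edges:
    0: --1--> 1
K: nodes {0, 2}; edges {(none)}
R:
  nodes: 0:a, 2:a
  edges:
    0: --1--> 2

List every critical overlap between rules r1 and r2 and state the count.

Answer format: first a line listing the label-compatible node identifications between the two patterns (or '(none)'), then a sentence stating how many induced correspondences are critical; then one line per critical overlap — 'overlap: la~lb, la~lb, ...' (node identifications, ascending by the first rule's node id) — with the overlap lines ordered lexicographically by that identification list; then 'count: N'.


label-compatible node identifications between L(r1) and L(r2): 2~1
1 of the induced correspondences is a critical overlap of r1 and r2.
overlap: 2~1
count: 1


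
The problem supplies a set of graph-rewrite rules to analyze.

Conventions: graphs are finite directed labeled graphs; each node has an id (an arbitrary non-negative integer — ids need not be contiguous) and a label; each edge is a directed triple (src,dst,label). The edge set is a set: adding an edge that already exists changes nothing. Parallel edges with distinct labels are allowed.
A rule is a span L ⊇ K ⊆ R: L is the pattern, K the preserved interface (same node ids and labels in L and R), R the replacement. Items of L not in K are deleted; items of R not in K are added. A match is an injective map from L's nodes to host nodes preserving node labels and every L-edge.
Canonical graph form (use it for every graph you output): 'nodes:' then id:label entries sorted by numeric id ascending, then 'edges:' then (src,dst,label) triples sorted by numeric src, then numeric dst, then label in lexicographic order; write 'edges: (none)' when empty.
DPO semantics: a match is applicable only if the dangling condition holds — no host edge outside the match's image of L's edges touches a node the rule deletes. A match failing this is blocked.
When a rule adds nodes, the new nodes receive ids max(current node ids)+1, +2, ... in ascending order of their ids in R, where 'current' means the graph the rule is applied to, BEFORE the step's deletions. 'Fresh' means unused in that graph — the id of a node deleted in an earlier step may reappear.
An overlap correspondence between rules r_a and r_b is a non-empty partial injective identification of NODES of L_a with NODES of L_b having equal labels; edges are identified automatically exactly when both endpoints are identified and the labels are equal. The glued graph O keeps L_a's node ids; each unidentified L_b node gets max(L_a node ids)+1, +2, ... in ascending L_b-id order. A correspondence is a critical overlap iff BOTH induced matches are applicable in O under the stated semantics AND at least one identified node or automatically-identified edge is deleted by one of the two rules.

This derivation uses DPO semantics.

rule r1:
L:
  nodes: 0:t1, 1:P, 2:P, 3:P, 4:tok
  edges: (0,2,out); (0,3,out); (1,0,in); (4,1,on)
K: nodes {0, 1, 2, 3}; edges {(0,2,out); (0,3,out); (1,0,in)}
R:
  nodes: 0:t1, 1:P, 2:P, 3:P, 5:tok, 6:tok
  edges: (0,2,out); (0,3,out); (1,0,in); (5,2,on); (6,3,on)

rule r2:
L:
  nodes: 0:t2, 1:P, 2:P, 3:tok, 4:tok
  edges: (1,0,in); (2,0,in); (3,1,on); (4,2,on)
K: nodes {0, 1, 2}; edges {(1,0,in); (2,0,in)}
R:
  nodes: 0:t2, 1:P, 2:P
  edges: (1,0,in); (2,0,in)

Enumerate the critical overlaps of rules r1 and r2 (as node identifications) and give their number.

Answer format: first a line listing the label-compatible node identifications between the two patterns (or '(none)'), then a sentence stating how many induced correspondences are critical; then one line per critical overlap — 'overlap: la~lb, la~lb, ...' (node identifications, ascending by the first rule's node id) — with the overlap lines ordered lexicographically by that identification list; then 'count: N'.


label-compatible node identifications between L(r1) and L(r2): 1~1, 1~2, 2~1, 2~2, 3~1, 3~2, 4~3, 4~4
6 of the induced correspondences are critical overlaps of r1 and r2.
overlap: 1~1, 2~2, 4~3
overlap: 1~1, 3~2, 4~3
overlap: 1~1, 4~3
overlap: 1~2, 2~1, 4~4
overlap: 1~2, 3~1, 4~4
overlap: 1~2, 4~4
count: 6


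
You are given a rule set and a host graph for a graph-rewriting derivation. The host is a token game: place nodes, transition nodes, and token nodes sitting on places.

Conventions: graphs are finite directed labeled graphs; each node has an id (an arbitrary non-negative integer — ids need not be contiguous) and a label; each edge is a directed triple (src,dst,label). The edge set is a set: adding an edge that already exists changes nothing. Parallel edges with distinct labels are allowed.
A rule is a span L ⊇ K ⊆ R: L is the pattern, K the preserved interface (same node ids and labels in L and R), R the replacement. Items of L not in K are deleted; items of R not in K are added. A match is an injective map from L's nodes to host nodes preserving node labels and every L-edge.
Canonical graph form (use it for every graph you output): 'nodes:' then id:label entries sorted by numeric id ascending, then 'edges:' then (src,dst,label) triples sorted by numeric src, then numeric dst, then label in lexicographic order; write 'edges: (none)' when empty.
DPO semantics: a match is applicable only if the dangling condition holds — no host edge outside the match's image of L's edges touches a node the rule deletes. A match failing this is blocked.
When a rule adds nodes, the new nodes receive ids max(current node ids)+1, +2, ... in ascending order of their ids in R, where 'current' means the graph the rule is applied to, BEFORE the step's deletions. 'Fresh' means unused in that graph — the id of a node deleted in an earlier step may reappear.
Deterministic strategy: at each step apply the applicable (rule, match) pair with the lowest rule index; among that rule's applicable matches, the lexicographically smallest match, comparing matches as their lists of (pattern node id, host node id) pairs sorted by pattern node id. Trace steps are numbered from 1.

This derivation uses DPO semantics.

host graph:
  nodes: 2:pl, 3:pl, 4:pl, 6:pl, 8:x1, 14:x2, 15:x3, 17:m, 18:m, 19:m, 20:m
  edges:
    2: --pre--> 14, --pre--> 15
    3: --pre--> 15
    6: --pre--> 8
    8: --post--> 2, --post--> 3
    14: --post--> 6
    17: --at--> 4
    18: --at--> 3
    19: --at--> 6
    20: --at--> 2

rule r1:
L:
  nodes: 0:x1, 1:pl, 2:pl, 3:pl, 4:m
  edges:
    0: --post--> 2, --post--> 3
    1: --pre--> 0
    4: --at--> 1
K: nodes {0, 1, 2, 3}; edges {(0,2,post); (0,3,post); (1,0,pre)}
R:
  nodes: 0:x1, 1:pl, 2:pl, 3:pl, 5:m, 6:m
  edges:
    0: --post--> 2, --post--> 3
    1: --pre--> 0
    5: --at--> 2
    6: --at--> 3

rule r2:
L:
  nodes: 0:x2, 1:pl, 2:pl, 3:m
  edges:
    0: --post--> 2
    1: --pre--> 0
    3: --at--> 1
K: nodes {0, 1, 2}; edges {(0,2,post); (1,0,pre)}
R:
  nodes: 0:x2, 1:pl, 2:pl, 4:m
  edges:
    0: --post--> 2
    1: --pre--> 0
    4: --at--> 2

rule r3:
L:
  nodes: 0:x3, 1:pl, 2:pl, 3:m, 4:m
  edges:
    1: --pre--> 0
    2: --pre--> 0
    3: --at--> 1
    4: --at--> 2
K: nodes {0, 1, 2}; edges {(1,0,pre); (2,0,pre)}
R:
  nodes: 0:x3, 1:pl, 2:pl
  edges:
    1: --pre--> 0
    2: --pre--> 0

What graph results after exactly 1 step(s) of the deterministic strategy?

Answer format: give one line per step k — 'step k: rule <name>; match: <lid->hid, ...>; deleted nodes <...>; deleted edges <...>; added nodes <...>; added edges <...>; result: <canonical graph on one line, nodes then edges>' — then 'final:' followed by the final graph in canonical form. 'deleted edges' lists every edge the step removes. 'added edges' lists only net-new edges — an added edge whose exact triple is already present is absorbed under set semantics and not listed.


step 1: rule r1; match: 0->8, 1->6, 2->2, 3->3, 4->19; deleted nodes 19; deleted edges (19,6,at); added nodes 21, 22; added edges (21,2,at); (22,3,at); result: nodes: 2:pl, 3:pl, 4:pl, 6:pl, 8:x1, 14:x2, 15:x3, 17:m, 18:m, 20:m, 21:m, 22:m edges: (2,14,pre); (2,15,pre); (3,15,pre); (6,8,pre); (8,2,post); (8,3,post); (14,6,post); (17,4,at); (18,3,at); (20,2,at); (21,2,at); (22,3,at)
final:
nodes: 2:pl, 3:pl, 4:pl, 6:pl, 8:x1, 14:x2, 15:x3, 17:m, 18:m, 20:m, 21:m, 22:m
edges: (2,14,pre); (2,15,pre); (3,15,pre); (6,8,pre); (8,2,post); (8,3,post); (14,6,post); (17,4,at); (18,3,at); (20,2,at); (21,2,at); (22,3,at)


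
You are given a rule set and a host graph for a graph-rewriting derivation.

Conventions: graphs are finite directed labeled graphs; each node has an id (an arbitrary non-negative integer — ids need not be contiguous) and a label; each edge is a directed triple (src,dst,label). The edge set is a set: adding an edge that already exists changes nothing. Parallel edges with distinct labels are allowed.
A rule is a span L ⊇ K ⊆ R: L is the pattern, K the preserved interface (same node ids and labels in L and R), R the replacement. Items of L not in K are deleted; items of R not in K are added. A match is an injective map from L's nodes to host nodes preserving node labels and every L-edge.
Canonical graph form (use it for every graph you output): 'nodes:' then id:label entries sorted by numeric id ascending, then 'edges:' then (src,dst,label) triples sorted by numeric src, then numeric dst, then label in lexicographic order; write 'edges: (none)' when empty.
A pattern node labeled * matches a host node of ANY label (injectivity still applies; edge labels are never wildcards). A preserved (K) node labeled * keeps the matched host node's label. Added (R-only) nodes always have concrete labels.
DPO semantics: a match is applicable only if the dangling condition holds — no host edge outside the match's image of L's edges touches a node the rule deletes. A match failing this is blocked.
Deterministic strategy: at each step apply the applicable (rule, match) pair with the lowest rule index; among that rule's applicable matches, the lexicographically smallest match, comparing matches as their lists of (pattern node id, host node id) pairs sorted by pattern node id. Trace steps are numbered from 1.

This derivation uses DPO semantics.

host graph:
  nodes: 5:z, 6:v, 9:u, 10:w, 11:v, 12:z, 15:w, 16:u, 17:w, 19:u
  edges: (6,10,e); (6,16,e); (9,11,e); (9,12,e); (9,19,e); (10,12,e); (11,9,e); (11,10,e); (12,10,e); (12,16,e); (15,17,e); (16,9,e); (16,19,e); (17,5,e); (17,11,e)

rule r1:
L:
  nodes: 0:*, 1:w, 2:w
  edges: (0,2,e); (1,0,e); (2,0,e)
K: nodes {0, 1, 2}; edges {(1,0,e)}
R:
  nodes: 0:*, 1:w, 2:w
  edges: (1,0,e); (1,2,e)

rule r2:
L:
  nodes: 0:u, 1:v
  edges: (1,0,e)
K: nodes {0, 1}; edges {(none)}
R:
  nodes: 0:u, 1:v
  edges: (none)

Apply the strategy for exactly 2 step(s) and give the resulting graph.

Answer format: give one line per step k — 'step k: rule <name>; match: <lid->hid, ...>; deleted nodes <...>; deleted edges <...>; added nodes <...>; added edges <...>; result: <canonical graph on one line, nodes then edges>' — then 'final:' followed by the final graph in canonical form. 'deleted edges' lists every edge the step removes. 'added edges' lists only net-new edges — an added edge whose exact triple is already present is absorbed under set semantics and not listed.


step 1: rule r2; match: 0->9, 1->11; deleted nodes (none); deleted edges (11,9,e); added nodes (none); added edges (none); result: nodes: 5:z, 6:v, 9:u, 10:w, 11:v, 12:z, 15:w, 16:u, 17:w, 19:u edges: (6,10,e); (6,16,e); (9,11,e); (9,12,e); (9,19,e); (10,12,e); (11,10,e); (12,10,e); (12,16,e); (15,17,e); (16,9,e); (16,19,e); (17,5,e); (17,11,e)
step 2: rule r2; match: 0->16, 1->6; deleted nodes (none); deleted edges (6,16,e); added nodes (none); added edges (none); result: nodes: 5:z, 6:v, 9:u, 10:w, 11:v, 12:z, 15:w, 16:u, 17:w, 19:u edges: (6,10,e); (9,11,e); (9,12,e); (9,19,e); (10,12,e); (11,10,e); (12,10,e); (12,16,e); (15,17,e); (16,9,e); (16,19,e); (17,5,e); (17,11,e)
final:
nodes: 5:z, 6:v, 9:u, 10:w, 11:v, 12:z, 15:w, 16:u, 17:w, 19:u
edges: (6,10,e); (9,11,e); (9,12,e); (9,19,e); (10,12,e); (11,10,e); (12,10,e); (12,16,e); (15,17,e); (16,9,e); (16,19,e); (17,5,e); (17,11,e)


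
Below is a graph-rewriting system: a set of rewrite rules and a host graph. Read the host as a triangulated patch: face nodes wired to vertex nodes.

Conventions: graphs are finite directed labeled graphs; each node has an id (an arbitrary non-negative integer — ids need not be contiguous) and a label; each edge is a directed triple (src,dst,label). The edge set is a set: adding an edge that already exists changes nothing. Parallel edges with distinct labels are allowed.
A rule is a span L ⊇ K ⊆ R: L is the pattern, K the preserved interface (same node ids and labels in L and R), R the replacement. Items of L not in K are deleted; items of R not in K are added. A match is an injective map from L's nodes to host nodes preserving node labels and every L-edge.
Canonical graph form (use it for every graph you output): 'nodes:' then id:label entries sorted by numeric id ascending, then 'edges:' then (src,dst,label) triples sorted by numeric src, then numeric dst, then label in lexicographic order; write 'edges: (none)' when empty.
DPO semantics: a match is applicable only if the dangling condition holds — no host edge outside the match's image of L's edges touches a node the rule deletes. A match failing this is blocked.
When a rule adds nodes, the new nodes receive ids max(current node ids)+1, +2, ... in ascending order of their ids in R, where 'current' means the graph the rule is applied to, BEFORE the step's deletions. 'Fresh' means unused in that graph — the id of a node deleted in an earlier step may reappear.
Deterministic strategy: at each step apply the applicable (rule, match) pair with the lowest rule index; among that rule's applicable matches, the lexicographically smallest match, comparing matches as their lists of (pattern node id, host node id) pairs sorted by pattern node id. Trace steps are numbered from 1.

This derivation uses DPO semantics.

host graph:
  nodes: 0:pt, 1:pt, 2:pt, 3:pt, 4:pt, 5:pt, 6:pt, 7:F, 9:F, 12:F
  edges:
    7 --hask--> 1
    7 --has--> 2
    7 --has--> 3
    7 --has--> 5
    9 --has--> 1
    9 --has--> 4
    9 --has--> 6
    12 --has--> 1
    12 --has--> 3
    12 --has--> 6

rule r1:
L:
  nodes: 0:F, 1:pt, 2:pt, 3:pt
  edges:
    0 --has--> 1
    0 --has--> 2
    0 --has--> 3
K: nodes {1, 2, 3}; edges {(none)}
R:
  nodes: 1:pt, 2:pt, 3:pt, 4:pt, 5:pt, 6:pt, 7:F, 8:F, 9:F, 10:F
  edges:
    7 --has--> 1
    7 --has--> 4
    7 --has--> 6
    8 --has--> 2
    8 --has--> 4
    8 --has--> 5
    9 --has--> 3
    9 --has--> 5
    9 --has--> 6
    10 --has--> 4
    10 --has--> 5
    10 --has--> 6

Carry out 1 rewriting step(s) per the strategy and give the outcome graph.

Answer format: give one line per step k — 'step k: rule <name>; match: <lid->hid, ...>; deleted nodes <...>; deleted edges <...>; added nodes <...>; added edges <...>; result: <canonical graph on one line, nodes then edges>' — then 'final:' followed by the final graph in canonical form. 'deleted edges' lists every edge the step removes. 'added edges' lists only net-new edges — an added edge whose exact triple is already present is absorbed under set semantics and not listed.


step 1: rule r1; match: 0->9, 1->1, 2->4, 3->6; deleted nodes 9; deleted edges (9,1,has); (9,4,has); (9,6,has); added nodes 13, 14, 15, 16, 17, 18, 19; added edges (16,1,has); (16,13,has); (16,15,has); (17,4,has); (17,13,has); (17,14,has); (18,6,has); (18,14,has); (18,15,has); (19,13,has); (19,14,has); (19,15,has); result: nodes: 0:pt, 1:pt, 2:pt, 3:pt, 4:pt, 5:pt, 6:pt, 7:F, 12:F, 13:pt, 14:pt, 15:pt, 16:F, 17:F, 18:F, 19:F edges: (7,1,hask); (7,2,has); (7,3,has); (7,5,has); (12,1,has); (12,3,has); (12,6,has); (16,1,has); (16,13,has); (16,15,has); (17,4,has); (17,13,has); (17,14,has); (18,6,has); (18,14,has); (18,15,has); (19,13,has); (19,14,has); (19,15,has)
final:
nodes: 0:pt, 1:pt, 2:pt, 3:pt, 4:pt, 5:pt, 6:pt, 7:F, 12:F, 13:pt, 14:pt, 15:pt, 16:F, 17:F, 18:F, 19:F
edges: (7,1,hask); (7,2,has); (7,3,has); (7,5,has); (12,1,has); (12,3,has); (12,6,has); (16,1,has); (16,13,has); (16,15,has); (17,4,has); (17,13,has); (17,14,has); (18,6,has); (18,14,has); (18,15,has); (19,13,has); (19,14,has); (19,15,has)


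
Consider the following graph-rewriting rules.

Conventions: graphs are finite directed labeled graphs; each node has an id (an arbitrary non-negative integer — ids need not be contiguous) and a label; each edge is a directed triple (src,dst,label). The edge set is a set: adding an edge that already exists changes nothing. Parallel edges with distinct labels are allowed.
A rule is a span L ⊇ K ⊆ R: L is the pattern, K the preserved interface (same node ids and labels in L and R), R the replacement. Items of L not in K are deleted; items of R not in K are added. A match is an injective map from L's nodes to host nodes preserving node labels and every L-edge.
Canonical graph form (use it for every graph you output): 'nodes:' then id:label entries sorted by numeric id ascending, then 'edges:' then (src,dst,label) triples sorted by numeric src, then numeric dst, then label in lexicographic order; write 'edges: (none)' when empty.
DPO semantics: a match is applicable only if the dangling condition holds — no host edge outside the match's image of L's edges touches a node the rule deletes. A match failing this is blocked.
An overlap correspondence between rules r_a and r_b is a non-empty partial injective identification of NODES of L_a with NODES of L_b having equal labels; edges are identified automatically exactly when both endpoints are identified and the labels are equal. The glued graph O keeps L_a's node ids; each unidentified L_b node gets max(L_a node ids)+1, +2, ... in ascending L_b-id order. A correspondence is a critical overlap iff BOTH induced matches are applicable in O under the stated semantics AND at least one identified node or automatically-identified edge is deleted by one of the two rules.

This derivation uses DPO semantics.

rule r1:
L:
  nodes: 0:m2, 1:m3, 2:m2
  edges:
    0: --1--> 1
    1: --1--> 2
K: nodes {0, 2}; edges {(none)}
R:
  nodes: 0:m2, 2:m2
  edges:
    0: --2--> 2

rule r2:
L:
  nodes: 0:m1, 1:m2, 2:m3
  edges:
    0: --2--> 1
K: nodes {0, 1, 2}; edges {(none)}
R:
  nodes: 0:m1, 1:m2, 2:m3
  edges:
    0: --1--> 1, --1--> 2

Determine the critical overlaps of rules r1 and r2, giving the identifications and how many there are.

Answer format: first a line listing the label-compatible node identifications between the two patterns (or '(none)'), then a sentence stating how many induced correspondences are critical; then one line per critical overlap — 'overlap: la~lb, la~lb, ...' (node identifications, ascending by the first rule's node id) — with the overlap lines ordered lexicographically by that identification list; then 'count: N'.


label-compatible node identifications between L(r1) and L(r2): 0~1, 1~2, 2~1
3 of the induced correspondences are critical overlaps of r1 and r2.
overlap: 0~1, 1~2
overlap: 1~2
overlap: 1~2, 2~1
count: 3


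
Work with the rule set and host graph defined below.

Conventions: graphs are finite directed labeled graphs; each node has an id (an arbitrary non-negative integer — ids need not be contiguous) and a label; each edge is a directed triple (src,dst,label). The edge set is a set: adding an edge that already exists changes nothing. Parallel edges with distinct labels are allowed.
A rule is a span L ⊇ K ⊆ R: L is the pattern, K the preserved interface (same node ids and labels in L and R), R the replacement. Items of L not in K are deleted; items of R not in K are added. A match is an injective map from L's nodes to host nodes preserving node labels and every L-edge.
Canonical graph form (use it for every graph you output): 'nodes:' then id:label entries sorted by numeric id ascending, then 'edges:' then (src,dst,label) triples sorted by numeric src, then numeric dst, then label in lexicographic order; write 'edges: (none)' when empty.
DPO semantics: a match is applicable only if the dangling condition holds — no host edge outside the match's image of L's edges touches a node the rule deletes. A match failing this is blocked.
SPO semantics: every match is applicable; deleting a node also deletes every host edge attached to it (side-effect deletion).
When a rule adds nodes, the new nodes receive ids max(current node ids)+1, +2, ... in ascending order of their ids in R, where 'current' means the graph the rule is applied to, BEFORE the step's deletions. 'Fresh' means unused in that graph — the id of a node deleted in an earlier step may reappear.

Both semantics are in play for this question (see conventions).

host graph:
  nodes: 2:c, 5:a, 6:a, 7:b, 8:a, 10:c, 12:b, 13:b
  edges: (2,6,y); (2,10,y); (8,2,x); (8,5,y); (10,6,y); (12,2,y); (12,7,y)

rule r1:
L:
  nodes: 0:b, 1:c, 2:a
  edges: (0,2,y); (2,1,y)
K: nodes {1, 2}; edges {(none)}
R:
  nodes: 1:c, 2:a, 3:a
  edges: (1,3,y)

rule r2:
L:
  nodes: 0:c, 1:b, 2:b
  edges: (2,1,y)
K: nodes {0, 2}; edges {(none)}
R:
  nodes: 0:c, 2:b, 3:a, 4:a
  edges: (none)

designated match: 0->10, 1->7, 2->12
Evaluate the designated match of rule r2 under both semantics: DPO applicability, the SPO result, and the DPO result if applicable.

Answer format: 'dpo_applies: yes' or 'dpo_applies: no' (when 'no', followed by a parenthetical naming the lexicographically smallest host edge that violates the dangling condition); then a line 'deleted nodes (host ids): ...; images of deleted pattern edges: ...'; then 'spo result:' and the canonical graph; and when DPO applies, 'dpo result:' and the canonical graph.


dpo_applies: yes
deleted nodes (host ids): 7; images of deleted pattern edges: (12,7,y)
spo result:
nodes: 2:c, 5:a, 6:a, 8:a, 10:c, 12:b, 13:b, 14:a, 15:a
edges: (2,6,y); (2,10,y); (8,2,x); (8,5,y); (10,6,y); (12,2,y)
dpo result:
nodes: 2:c, 5:a, 6:a, 8:a, 10:c, 12:b, 13:b, 14:a, 15:a
edges: (2,6,y); (2,10,y); (8,2,x); (8,5,y); (10,6,y); (12,2,y)


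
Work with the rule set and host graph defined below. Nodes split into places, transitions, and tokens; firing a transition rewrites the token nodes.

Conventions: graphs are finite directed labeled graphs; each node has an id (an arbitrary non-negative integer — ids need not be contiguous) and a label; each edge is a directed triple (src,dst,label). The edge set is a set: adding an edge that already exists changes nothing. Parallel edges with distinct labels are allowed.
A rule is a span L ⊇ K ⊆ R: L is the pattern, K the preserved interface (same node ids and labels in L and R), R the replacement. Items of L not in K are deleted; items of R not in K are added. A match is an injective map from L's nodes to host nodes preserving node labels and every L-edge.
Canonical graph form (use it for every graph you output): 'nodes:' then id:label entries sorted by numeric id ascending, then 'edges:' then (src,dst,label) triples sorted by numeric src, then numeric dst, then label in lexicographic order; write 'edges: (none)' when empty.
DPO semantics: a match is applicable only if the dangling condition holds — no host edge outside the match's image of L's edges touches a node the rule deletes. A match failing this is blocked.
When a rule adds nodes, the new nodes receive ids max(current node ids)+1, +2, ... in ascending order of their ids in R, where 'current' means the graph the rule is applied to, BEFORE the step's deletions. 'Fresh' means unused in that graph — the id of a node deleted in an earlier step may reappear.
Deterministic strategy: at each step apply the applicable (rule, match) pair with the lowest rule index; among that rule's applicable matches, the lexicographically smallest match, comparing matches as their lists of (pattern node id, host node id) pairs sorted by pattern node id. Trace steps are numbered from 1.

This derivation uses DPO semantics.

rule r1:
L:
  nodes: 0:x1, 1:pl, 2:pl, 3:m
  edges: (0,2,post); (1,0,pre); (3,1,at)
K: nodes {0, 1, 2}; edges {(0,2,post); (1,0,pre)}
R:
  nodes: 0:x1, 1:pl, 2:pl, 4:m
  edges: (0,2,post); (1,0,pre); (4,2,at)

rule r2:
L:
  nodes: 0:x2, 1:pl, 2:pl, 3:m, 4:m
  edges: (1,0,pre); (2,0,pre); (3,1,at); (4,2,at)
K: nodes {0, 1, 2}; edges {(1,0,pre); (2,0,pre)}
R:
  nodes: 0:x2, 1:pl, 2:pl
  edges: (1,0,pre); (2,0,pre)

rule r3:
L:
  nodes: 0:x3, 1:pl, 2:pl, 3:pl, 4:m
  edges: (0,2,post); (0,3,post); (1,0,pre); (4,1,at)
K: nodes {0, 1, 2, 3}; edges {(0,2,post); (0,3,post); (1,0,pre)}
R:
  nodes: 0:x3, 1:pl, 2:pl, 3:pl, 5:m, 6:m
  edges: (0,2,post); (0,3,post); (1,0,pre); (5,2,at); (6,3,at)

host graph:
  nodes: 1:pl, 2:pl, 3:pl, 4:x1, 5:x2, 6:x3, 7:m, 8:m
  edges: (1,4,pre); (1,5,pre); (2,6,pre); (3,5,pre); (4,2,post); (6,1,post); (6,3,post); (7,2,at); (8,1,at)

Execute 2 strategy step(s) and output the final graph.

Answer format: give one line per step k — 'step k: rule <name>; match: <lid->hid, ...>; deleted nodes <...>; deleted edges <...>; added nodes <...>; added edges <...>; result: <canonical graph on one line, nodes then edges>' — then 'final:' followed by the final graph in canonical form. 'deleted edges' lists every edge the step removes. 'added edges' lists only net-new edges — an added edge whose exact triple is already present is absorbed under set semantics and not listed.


step 1: rule r1; match: 0->4, 1->1, 2->2, 3->8; deleted nodes 8; deleted edges (8,1,at); added nodes 9; added edges (9,2,at); result: nodes: 1:pl, 2:pl, 3:pl, 4:x1, 5:x2, 6:x3, 7:m, 9:m edges: (1,4,pre); (1,5,pre); (2,6,pre); (3,5,pre); (4,2,post); (6,1,post); (6,3,post); (7,2,at); (9,2,at)
step 2: rule r3; match: 0->6, 1->2, 2->1, 3->3, 4->7; deleted nodes 7; deleted edges (7,2,at); added nodes 10, 11; added edges (10,1,at); (11,3,at); result: nodes: 1:pl, 2:pl, 3:pl, 4:x1, 5:x2, 6:x3, 9:m, 10:m, 11:m edges: (1,4,pre); (1,5,pre); (2,6,pre); (3,5,pre); (4,2,post); (6,1,post); (6,3,post); (9,2,at); (10,1,at); (11,3,at)
final:
nodes: 1:pl, 2:pl, 3:pl, 4:x1, 5:x2, 6:x3, 9:m, 10:m, 11:m
edges: (1,4,pre); (1,5,pre); (2,6,pre); (3,5,pre); (4,2,post); (6,1,post); (6,3,post); (9,2,at); (10,1,at); (11,3,at)


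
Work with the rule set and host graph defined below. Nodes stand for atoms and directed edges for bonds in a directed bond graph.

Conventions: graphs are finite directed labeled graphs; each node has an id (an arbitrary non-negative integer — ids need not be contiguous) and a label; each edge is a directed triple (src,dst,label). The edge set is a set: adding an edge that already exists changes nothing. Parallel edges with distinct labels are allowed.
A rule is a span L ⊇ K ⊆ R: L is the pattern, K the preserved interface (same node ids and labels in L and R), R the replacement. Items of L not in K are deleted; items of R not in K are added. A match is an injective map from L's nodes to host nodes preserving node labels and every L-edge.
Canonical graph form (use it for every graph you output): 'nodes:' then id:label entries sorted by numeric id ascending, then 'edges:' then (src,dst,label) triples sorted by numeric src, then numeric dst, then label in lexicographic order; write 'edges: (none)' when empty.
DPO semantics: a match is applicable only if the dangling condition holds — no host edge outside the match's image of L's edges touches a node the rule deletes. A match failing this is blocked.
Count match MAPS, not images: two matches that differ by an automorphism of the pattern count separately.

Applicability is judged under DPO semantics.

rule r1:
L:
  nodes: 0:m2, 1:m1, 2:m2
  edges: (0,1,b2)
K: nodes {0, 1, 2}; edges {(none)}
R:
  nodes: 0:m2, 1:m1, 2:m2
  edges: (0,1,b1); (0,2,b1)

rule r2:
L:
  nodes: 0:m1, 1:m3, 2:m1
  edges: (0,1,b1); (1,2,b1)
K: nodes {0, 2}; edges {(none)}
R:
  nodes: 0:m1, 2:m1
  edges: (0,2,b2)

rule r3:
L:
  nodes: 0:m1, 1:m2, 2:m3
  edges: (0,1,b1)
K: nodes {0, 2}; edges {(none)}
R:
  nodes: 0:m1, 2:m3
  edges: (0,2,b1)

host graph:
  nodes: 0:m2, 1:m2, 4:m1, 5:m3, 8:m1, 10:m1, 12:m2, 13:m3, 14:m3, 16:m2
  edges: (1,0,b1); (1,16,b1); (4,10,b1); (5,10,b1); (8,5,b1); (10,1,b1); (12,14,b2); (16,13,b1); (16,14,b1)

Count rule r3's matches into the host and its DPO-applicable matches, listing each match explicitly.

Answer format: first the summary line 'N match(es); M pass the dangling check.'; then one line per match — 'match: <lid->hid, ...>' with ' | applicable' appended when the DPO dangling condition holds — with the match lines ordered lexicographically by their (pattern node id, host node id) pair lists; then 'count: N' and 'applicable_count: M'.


3 match(es); 0 pass the dangling check.
match: 0->10, 1->1, 2->5
match: 0->10, 1->1, 2->13
match: 0->10, 1->1, 2->14
count: 3
applicable_count: 0
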